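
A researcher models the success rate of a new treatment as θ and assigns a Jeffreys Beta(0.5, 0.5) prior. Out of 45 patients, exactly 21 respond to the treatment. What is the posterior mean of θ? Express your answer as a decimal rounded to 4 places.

Posterior mean ≈ 0.4674

Observing 21 successes and 24 failures updates Beta(0.5, 0.5) by adding the success and failure counts to the two shape parameters: α = 0.5+21 = 21.5, β = 0.5+24 = 24.5.
E[θ | data] = 21.5/(21.5+24.5) = 0.4674.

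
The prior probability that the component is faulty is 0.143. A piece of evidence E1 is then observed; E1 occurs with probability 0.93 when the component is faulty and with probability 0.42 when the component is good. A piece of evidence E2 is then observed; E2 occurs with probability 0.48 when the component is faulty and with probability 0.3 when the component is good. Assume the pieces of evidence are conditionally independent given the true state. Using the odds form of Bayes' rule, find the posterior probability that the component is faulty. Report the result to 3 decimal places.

Posterior probability ≈ 0.372

Prior odds = 0.143/(1−0.143) = 0.16686.
Likelihood ratio for E1 = 0.93/0.42 = 2.2143.
Likelihood ratio for E2 = 0.48/0.3 = 1.6000.
Posterior odds = prior odds × LR₁ × LR₂ = 0.59117.
Posterior probability = odds/(1+odds) = 0.59117/1.5912 = 0.372.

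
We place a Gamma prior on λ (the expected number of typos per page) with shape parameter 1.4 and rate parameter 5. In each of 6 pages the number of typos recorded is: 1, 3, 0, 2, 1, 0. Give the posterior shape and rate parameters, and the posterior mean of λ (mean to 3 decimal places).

Posterior: Gamma(shape=8.4, rate=11); mean ≈ 0.764

Total count ∑xᵢ = 7 over n = 6 pages.
Gamma is conjugate to the Poisson likelihood: posterior is Gamma(shape = 1.4+7 = 8.4, rate = 5+6 = 11).
E[λ | data] = 8.4/11 = 0.764.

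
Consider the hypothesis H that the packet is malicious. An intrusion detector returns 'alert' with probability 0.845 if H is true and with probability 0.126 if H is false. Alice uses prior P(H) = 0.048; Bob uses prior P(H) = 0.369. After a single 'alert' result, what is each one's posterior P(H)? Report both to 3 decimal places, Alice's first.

Alice: 0.253; Bob: 0.797

The likelihood ratio for an 'alert' result is 0.845/0.126 = 6.7063.
Alice: prior odds 0.048/0.952 = 0.050420; posterior odds 0.33814; posterior probability 0.253.
Bob: prior odds 0.369/0.631 = 0.58479; posterior odds 3.9218; posterior probability 0.797.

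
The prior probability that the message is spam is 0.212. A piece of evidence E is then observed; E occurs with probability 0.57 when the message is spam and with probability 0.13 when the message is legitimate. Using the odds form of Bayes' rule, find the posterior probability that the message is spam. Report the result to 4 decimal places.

Posterior probability ≈ 0.5412

Prior odds = 0.212/(1−0.212) = 0.26904.
Likelihood ratio for E = 0.57/0.13 = 4.3846.
Posterior odds = prior odds × LR = 1.1796.
Posterior probability = odds/(1+odds) = 1.1796/2.1796 = 0.5412.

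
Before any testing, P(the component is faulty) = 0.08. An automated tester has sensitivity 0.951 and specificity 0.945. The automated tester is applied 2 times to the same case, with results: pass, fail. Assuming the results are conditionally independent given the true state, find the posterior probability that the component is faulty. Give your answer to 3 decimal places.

Let H be the event that the component is faulty; start with P(H) = 0.08. P('fail'|H) = 0.951, P('fail'|¬H) = 0.055.
Update on result 1 ('pass'): P(H) ← 0.049·0.0800 / (0.049·0.0800 + 0.945·0.9200) = 0.0039200/0.87332 = 0.0045.
Update on result 2 ('fail'): P(H) ← 0.951·0.0045 / (0.951·0.0045 + 0.055·0.9955) = 0.0042687/0.059022 = 0.0723.

Posterior P(H) ≈ 0.072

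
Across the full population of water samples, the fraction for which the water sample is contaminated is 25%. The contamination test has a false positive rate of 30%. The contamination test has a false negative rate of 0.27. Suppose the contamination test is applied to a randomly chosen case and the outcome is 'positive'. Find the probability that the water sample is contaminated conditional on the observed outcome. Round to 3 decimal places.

Write H for 'the water sample is contaminated'. Prior odds H:¬H = 0.25/0.75 = 0.33333. For the 'positive' outcome, the likelihood ratio is 0.73/0.3 = 2.4333.
Posterior odds = 0.33333 × 2.4333 = 0.81111, so P(H|E) = 0.81111/(1+0.81111) = 0.448.

P(H | E) ≈ 0.448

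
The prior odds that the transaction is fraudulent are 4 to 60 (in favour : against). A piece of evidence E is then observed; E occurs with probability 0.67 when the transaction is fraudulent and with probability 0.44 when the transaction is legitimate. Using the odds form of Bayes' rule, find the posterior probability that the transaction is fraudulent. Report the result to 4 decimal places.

Prior odds = 4/60 = 0.066667.
Likelihood ratio for E = 0.67/0.44 = 1.5227.
Posterior odds = prior odds × LR = 0.10152.
Posterior probability = odds/(1+odds) = 0.10152/1.1015 = 0.0922.

Posterior probability ≈ 0.0922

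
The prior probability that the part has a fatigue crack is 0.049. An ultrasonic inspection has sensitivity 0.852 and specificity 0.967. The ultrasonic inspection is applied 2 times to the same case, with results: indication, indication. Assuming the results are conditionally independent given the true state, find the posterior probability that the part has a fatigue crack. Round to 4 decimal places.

Posterior P(H) ≈ 0.9717

With H the event that the part has a fatigue crack, the joint likelihood of the observed sequence is P(data|H) = 0.852·0.852 = 0.72590 and P(data|¬H) = 0.033·0.033 = 0.0010890.
Bayes: P(H|data) = 0.049·0.72590 / (0.049·0.72590 + 0.951·0.0010890) = 0.035569/0.036605 = 0.9717.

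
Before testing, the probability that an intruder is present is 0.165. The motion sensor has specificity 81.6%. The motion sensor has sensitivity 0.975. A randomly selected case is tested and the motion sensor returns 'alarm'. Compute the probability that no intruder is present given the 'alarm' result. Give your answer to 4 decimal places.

Write H for 'an intruder is present'. Prior odds H:¬H = 0.165/0.835 = 0.19760. For the 'alarm' outcome, the likelihood ratio is 0.975/0.184 = 5.2989.
Posterior odds = 0.19760 × 5.2989 = 1.0471, so P(H|E) = 1.0471/(1+1.0471) = 0.5115. Then P(¬H|E) = 1 − 0.5115 = 0.4885.

P(¬H | E) ≈ 0.4885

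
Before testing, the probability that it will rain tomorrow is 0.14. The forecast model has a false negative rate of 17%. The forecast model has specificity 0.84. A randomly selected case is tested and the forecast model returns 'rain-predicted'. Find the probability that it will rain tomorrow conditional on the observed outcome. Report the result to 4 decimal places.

P(H | E) ≈ 0.4578

Write H for 'it will rain tomorrow'. Prior odds H:¬H = 0.14/0.86 = 0.16279. For the 'rain-predicted' outcome, the likelihood ratio is 0.83/0.16 = 5.1875.
Posterior odds = 0.16279 × 5.1875 = 0.84448, so P(H|E) = 0.84448/(1+0.84448) = 0.4578.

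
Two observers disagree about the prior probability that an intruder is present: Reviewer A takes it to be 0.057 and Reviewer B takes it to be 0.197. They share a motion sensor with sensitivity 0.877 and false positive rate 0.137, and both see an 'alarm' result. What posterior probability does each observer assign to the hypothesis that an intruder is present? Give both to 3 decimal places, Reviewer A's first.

P('+'|H) = 0.877, P('+'|¬H) = 0.137.
Reviewer A: numerator 0.877·0.057 = 0.049989; evidence = 0.049989+0.137·0.943 = 0.17918; posterior = 0.279.
Reviewer B: numerator 0.877·0.197 = 0.17277; evidence = 0.17277+0.137·0.803 = 0.28278; posterior = 0.611.

Reviewer A: 0.279; Reviewer B: 0.611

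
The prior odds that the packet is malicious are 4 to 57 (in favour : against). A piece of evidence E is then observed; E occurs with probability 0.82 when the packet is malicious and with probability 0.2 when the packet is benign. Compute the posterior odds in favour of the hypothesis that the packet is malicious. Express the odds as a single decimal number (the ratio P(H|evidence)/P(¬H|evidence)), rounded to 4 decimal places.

Posterior odds ≈ 0.2877

Prior odds = 4/57 = 0.070175. In log-odds, ln(0.070175) = -2.6568.
Add log likelihood ratio: ln(4.1000) = 1.4110.
Posterior log-odds = -1.2458, so posterior odds = exp(-1.2458) = 0.28772.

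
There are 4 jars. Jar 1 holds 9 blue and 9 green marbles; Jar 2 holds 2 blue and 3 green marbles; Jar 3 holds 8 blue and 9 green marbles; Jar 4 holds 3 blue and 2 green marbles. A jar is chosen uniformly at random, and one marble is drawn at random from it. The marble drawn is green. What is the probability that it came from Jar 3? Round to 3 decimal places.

P(green|Jar 1) = 0.5; P(green|Jar 2) = 0.6; P(green|Jar 3) = 0.5294; P(green|Jar 4) = 0.4.
Prior × likelihood for each source: 0.25·0.5=0.1250, 0.25·0.6=0.1500, 0.25·0.5294=0.1324, 0.25·0.4=0.1000. Summing gives P(green) = 0.50735.
P(Jar 3 | green) = 0.1324 / 0.50735 = 0.261.

Posterior probability ≈ 0.261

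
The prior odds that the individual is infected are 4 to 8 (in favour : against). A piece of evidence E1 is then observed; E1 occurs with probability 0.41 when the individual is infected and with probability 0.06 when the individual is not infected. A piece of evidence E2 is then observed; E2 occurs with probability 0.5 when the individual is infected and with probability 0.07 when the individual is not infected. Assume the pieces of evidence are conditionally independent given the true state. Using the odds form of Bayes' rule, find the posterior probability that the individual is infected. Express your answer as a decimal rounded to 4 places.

Prior odds = 4/8 = 0.50000. In log-odds, ln(0.50000) = -0.69315.
Add log likelihood ratios: ln(6.8333) + ln(7.1429) = 3.8879.
Posterior log-odds = 3.1948, so posterior odds = exp(3.1948) = 24.405. Converting, P(H|E) = 24.405/25.405 = 0.9606.

Posterior probability ≈ 0.9606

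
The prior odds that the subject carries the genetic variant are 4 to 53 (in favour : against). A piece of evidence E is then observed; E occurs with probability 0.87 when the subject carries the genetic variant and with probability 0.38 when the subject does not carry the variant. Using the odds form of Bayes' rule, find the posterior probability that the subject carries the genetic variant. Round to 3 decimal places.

Prior odds = 4/53 = 0.075472.
Likelihood ratio for E = 0.87/0.38 = 2.2895.
Posterior odds = prior odds × LR = 0.17279.
Posterior probability = odds/(1+odds) = 0.17279/1.1728 = 0.147.

Posterior probability ≈ 0.147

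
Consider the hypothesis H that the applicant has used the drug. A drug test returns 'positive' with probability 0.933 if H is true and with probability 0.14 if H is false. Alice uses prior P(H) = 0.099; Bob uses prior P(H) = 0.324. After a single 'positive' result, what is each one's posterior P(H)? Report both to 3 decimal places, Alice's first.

Alice: 0.423; Bob: 0.762

The likelihood ratio for a 'positive' result is 0.933/0.14 = 6.6643.
Alice: prior odds 0.099/0.901 = 0.10988; posterior odds 0.73226; posterior probability 0.423.
Bob: prior odds 0.324/0.676 = 0.47929; posterior odds 3.1941; posterior probability 0.762.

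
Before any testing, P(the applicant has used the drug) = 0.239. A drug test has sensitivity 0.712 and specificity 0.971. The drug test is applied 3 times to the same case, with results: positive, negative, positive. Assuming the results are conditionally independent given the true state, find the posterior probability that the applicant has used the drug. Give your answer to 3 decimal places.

Let H be the event that the applicant has used the drug; start with P(H) = 0.239. P('positive'|H) = 0.712, P('positive'|¬H) = 0.029.
Update on result 1 ('positive'): P(H) ← 0.712·0.2390 / (0.712·0.2390 + 0.029·0.7610) = 0.17017/0.19224 = 0.8852.
Update on result 2 ('negative'): P(H) ← 0.288·0.8852 / (0.288·0.8852 + 0.971·0.1148) = 0.25494/0.36641 = 0.6958.
Update on result 3 ('positive'): P(H) ← 0.712·0.6958 / (0.712·0.6958 + 0.029·0.3042) = 0.49539/0.50421 = 0.9825.

Posterior P(H) ≈ 0.983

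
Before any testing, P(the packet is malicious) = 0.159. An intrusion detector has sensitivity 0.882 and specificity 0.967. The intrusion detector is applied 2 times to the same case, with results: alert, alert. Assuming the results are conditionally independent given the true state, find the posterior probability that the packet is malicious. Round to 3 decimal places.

Posterior P(H) ≈ 0.993

Let H be the event that the packet is malicious; start with P(H) = 0.159. P('alert'|H) = 0.882, P('alert'|¬H) = 0.033.
Update on result 1 ('alert'): P(H) ← 0.882·0.1590 / (0.882·0.1590 + 0.033·0.8410) = 0.14024/0.16799 = 0.8348.
Update on result 2 ('alert'): P(H) ← 0.882·0.8348 / (0.882·0.8348 + 0.033·0.1652) = 0.73629/0.74174 = 0.9927.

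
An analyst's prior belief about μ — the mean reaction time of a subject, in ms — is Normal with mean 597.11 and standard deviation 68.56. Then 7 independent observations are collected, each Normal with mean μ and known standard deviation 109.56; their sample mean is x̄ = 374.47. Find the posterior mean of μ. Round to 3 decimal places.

Prior precision 1/τ₀² = 1/68.56² = 0.00021274; data precision n/σ² = 7/109.56² = 0.00058317.
Posterior precision = 0.00021274 + 0.00058317 = 0.00079591.
Posterior mean = (0.00021274·597.11 + 0.00058317·374.47) / 0.00079591 = 433.981.

Posterior mean ≈ 433.981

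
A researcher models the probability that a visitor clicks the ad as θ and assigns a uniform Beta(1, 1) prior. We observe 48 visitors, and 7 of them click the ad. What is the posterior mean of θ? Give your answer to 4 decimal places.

Posterior mean ≈ 0.1600

The binomial likelihood is conjugate to the Beta prior: with 7 successes and 41 failures, the posterior is Beta(1+7, 1+41) = Beta(8, 42).
E[θ | data] = 8/(8+42) = 0.1600.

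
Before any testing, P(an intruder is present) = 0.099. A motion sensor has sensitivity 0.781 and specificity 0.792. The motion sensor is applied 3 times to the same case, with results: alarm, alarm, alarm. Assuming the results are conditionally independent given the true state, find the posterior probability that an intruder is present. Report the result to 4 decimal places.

Posterior P(H) ≈ 0.8533

With H the event that an intruder is present, the joint likelihood of the observed sequence is P(data|H) = 0.781·0.781·0.781 = 0.47638 and P(data|¬H) = 0.208·0.208·0.208 = 0.0089989.
Bayes: P(H|data) = 0.099·0.47638 / (0.099·0.47638 + 0.901·0.0089989) = 0.047162/0.055270 = 0.8533.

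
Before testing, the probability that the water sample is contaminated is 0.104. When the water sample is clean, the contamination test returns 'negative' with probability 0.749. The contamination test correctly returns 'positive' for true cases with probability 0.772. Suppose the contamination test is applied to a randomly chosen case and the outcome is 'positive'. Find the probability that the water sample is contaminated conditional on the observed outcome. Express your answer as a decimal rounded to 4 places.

P(H | E) ≈ 0.2631

Let H be the event that the water sample is contaminated. P(H) = 0.104, so P(¬H) = 0.896. With E the 'positive' result, P(E|H) = 0.772 and P(E|¬H) = 0.251.
P(E) = 0.772·0.104 + 0.251·0.896 = 0.080288 + 0.22490 = 0.30518.
By Bayes' theorem, P(H|E) = 0.080288 / 0.30518 = 0.2631.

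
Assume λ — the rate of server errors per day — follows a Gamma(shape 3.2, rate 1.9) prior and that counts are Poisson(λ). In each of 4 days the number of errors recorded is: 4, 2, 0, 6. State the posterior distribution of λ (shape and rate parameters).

Posterior: Gamma(shape=15.2, rate=5.9)

Total count ∑xᵢ = 12 over n = 4 days.
Gamma is conjugate to the Poisson likelihood: posterior is Gamma(shape = 3.2+12 = 15.2, rate = 1.9+4 = 5.9).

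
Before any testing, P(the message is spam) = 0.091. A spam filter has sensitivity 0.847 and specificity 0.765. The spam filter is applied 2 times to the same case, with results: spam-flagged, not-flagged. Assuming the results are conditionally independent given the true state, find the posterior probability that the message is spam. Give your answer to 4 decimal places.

Posterior P(H) ≈ 0.0673

Let H be the event that the message is spam; start with P(H) = 0.091. P('spam-flagged'|H) = 0.847, P('spam-flagged'|¬H) = 0.235.
Update on result 1 ('spam-flagged'): P(H) ← 0.847·0.0910 / (0.847·0.0910 + 0.235·0.9090) = 0.077077/0.29069 = 0.2652.
Update on result 2 ('not-flagged'): P(H) ← 0.153·0.2652 / (0.153·0.2652 + 0.765·0.7348) = 0.040568/0.60273 = 0.0673.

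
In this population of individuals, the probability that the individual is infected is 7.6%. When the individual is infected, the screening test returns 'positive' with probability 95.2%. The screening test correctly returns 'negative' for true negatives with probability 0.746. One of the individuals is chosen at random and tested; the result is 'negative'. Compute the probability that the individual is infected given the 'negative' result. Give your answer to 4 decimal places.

P(H | E) ≈ 0.0053

Let H be the event that the individual is infected. P(H) = 0.076, so P(¬H) = 0.924. With E the 'negative' result, P(E|H) = 0.048 and P(E|¬H) = 0.746.
P(E) = 0.048·0.076 + 0.746·0.924 = 0.0036480 + 0.68930 = 0.69295.
By Bayes' theorem, P(H|E) = 0.0036480 / 0.69295 = 0.0053.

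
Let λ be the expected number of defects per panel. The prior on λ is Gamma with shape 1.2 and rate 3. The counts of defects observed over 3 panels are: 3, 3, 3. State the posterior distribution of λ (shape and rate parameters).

Posterior: Gamma(shape=10.2, rate=6)

Total count ∑xᵢ = 9 over n = 3 panels.
Gamma is conjugate to the Poisson likelihood: posterior is Gamma(shape = 1.2+9 = 10.2, rate = 3+3 = 6).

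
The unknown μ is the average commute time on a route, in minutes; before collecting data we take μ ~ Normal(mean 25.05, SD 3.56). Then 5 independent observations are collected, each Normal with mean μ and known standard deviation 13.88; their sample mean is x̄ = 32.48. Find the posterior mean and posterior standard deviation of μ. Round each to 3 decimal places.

With known σ, the Normal prior is conjugate. Weight on the data is w = (n/σ²)/(n/σ² + 1/τ₀²) = 0.0259532/(0.0259532+0.0789042) = 0.24751.
Posterior mean = w·x̄ + (1−w)·μ₀ = 0.24751·32.48 + 0.75249·25.05 = 26.889. Posterior variance = 1/(0.0259532+0.0789042) = 9.53676, so SD = 3.088.

Posterior mean ≈ 26.889; posterior SD ≈ 3.088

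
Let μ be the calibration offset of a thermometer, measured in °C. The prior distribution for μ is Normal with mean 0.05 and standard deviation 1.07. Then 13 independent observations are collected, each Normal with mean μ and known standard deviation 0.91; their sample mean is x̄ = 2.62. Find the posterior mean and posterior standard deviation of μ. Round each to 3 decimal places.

With known σ, the Normal prior is conjugate. Weight on the data is w = (n/σ²)/(n/σ² + 1/τ₀²) = 15.6986/(15.6986+0.873439) = 0.94729.
Posterior mean = w·x̄ + (1−w)·μ₀ = 0.94729·2.62 + 0.052706·0.05 = 2.485. Posterior variance = 1/(15.6986+0.873439) = 0.0603427, so SD = 0.246.

Posterior mean ≈ 2.485; posterior SD ≈ 0.246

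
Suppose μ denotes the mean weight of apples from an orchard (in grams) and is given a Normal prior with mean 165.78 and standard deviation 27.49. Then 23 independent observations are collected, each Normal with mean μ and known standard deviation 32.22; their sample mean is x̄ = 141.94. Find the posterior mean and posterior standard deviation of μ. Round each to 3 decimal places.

Posterior mean ≈ 143.284; posterior SD ≈ 6.526

Prior precision 1/τ₀² = 1/27.49² = 0.00132328; data precision n/σ² = 23/32.22² = 0.0221553.
Posterior precision = 0.00132328 + 0.0221553 = 0.0234785, giving posterior SD = 1/√0.0234785 = 6.526.
Posterior mean = (0.00132328·165.78 + 0.0221553·141.94) / 0.0234785 = 143.284.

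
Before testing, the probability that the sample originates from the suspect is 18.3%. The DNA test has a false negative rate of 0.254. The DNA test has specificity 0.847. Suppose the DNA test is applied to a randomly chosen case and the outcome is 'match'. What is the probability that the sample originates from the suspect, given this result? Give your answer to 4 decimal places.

Write H for 'the sample originates from the suspect'. Prior odds H:¬H = 0.183/0.817 = 0.22399. For the 'match' outcome, the likelihood ratio is 0.746/0.153 = 4.8758.
Posterior odds = 0.22399 × 4.8758 = 1.0921, so P(H|E) = 1.0921/(1+1.0921) = 0.5220.

P(H | E) ≈ 0.5220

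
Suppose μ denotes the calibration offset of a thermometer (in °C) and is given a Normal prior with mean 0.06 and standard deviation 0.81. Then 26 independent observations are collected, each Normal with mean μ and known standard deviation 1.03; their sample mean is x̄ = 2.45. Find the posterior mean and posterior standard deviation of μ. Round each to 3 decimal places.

Posterior mean ≈ 2.310; posterior SD ≈ 0.196

Prior precision 1/τ₀² = 1/0.81² = 1.52416; data precision n/σ² = 26/1.03² = 24.5075.
Posterior precision = 1.52416 + 24.5075 = 26.0317, giving posterior SD = 1/√26.0317 = 0.196.
Posterior mean = (1.52416·0.06 + 24.5075·2.45) / 26.0317 = 2.310.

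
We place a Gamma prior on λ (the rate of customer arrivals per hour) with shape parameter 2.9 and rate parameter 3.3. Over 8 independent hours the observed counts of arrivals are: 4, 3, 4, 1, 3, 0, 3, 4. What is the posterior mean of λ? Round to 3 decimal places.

The Poisson likelihood adds the total count to the shape and the number of exposure periods to the rate. Here ∑xᵢ = 22 and n = 8, so shape 2.9→24.9 and rate 3.3→11.3.
Posterior mean = shape/rate = 24.9/11.3 = 2.204.

Posterior mean ≈ 2.204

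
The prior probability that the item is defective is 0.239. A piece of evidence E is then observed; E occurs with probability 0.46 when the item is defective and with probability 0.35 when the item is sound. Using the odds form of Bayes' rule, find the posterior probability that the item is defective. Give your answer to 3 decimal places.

Posterior probability ≈ 0.292

Prior odds = 0.239/(1−0.239) = 0.31406. In log-odds, ln(0.31406) = -1.1582.
Add log likelihood ratio: ln(1.3143) = 0.27329.
Posterior log-odds = -0.88488, so posterior odds = exp(-0.88488) = 0.41277. Converting, P(H|E) = 0.41277/1.4128 = 0.292.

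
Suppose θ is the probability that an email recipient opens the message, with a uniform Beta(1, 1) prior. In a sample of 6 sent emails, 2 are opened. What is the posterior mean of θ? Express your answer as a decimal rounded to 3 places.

Posterior mean ≈ 0.375

The binomial likelihood is conjugate to the Beta prior: with 2 successes and 4 failures, the posterior is Beta(1+2, 1+4) = Beta(3, 5).
Posterior mean = α/(α+β) = 3/8 = 0.375.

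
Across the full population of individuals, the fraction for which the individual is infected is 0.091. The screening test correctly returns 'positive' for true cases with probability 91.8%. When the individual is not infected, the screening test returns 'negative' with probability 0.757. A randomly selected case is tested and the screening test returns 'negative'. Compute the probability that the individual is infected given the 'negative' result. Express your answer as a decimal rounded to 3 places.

Let H be the event that the individual is infected. P(H) = 0.091, so P(¬H) = 0.909. With E the 'negative' result, P(E|H) = 0.082 and P(E|¬H) = 0.757.
P(E) = 0.082·0.091 + 0.757·0.909 = 0.0074620 + 0.68811 = 0.69557.
By Bayes' theorem, P(H|E) = 0.0074620 / 0.69557 = 0.011.

P(H | E) ≈ 0.011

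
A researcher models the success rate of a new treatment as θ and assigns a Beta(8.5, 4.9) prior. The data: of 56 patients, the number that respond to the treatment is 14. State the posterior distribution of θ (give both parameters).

Observing 14 successes and 42 failures updates Beta(8.5, 4.9) by adding the success and failure counts to the two shape parameters: α = 8.5+14 = 22.5, β = 4.9+42 = 46.9.

Posterior: Beta(22.5, 46.9)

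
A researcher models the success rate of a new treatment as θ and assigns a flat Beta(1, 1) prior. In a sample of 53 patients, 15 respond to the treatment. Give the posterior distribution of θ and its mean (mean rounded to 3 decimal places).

Posterior: Beta(16, 39); mean ≈ 0.291

The binomial likelihood is conjugate to the Beta prior: with 15 successes and 38 failures, the posterior is Beta(1+15, 1+38) = Beta(16, 39).
Posterior mean = α/(α+β) = 16/55 = 0.291.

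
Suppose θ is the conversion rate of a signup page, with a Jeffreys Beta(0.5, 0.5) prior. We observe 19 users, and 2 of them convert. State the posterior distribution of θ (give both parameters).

Posterior: Beta(2.5, 17.5)

The binomial likelihood is conjugate to the Beta prior: with 2 successes and 17 failures, the posterior is Beta(0.5+2, 0.5+17) = Beta(2.5, 17.5).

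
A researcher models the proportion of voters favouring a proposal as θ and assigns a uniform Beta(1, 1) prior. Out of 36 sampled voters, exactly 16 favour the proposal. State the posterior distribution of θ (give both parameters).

Posterior: Beta(17, 21)

Observing 16 successes and 20 failures updates Beta(1, 1) by adding the success and failure counts to the two shape parameters: α = 1+16 = 17, β = 1+20 = 21.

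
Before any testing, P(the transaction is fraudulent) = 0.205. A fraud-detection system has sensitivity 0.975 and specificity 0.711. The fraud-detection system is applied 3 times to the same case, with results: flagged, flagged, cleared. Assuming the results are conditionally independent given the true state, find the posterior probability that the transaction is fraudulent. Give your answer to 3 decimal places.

Posterior P(H) ≈ 0.094

With H the event that the transaction is fraudulent, the joint likelihood of the observed sequence is P(data|H) = 0.975·0.975·0.025 = 0.023766 and P(data|¬H) = 0.289·0.289·0.711 = 0.059383.
Bayes: P(H|data) = 0.205·0.023766 / (0.205·0.023766 + 0.795·0.059383) = 0.0048720/0.052082 = 0.0935.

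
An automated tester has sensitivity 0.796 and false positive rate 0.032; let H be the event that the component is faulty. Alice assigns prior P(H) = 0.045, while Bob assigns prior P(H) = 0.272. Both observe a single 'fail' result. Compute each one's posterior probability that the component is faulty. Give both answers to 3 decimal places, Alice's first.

P('+'|H) = 0.796, P('+'|¬H) = 0.032.
Alice: numerator 0.796·0.045 = 0.035820; evidence = 0.035820+0.032·0.955 = 0.066380; posterior = 0.540.
Bob: numerator 0.796·0.272 = 0.21651; evidence = 0.21651+0.032·0.728 = 0.23981; posterior = 0.903.

Alice: 0.540; Bob: 0.903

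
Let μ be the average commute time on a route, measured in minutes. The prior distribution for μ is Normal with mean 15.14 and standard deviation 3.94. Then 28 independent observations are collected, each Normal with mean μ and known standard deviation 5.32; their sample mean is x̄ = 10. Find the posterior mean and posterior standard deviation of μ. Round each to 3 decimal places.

Posterior mean ≈ 10.314; posterior SD ≈ 0.974

Prior precision 1/τ₀² = 1/3.94² = 0.0644180; data precision n/σ² = 28/5.32² = 0.989315.
Posterior precision = 0.0644180 + 0.989315 = 1.05373, giving posterior SD = 1/√1.05373 = 0.974.
Posterior mean = (0.0644180·15.14 + 0.989315·10) / 1.05373 = 10.314.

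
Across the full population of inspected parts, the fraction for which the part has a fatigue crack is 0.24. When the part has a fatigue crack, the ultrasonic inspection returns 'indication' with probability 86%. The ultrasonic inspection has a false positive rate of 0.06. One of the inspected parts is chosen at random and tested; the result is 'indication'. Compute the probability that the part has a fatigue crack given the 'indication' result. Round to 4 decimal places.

P(H | E) ≈ 0.8190

Let H be the event that the part has a fatigue crack. P(H) = 0.24, so P(¬H) = 0.76. With E the 'indication' result, P(E|H) = 0.86 and P(E|¬H) = 0.06.
P(E) = 0.86·0.24 + 0.06·0.76 = 0.20640 + 0.045600 = 0.25200.
By Bayes' theorem, P(H|E) = 0.20640 / 0.25200 = 0.8190.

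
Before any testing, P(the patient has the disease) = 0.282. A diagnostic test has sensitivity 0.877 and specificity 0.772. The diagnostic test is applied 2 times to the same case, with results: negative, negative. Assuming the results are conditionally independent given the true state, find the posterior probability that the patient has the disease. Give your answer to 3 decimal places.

Posterior P(H) ≈ 0.010

Let H be the event that the patient has the disease; start with P(H) = 0.282. P('positive'|H) = 0.877, P('positive'|¬H) = 0.228.
Update on result 1 ('negative'): P(H) ← 0.123·0.2820 / (0.123·0.2820 + 0.772·0.7180) = 0.034686/0.58898 = 0.0589.
Update on result 2 ('negative'): P(H) ← 0.123·0.0589 / (0.123·0.0589 + 0.772·0.9411) = 0.0072436/0.73378 = 0.0099.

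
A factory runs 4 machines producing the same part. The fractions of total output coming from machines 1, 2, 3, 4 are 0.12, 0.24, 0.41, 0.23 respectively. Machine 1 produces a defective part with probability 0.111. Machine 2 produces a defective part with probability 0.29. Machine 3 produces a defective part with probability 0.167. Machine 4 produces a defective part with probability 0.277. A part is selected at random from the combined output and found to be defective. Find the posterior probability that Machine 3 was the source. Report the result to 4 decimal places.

Posterior probability ≈ 0.3183

P(defective|M1) = 0.111; P(defective|M2) = 0.29; P(defective|M3) = 0.167; P(defective|M4) = 0.277.
Prior × likelihood for each source: 0.12·0.111=0.01332, 0.24·0.29=0.06960, 0.41·0.167=0.06847, 0.23·0.277=0.06371. Summing gives P(defective) = 0.21510.
P(Machine 3 | defective) = 0.06847 / 0.21510 = 0.3183.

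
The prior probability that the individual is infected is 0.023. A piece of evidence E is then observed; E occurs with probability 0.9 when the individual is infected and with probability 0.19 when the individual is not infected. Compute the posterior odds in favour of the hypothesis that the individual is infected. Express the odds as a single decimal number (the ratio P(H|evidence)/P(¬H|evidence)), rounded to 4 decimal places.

Posterior odds ≈ 0.1115

Prior odds = 0.023/(1−0.023) = 0.023541. In log-odds, ln(0.023541) = -3.7490.
Add log likelihood ratio: ln(4.7368) = 1.5554.
Posterior log-odds = -2.1936, so posterior odds = exp(-2.1936) = 0.11151.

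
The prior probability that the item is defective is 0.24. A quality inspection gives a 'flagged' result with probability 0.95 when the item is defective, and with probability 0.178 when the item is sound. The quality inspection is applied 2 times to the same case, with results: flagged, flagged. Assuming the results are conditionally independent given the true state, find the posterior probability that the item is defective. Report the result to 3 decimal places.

Posterior P(H) ≈ 0.900

With H the event that the item is defective, the joint likelihood of the observed sequence is P(data|H) = 0.95·0.95 = 0.90250 and P(data|¬H) = 0.178·0.178 = 0.031684.
Bayes: P(H|data) = 0.24·0.90250 / (0.24·0.90250 + 0.76·0.031684) = 0.21660/0.24068 = 0.9000.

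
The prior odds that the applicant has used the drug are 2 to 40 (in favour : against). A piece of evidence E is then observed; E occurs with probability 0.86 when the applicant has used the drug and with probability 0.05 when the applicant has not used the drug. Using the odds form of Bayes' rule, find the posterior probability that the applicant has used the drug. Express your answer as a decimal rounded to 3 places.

Posterior probability ≈ 0.462

Prior odds = 2/40 = 0.050000. In log-odds, ln(0.050000) = -2.9957.
Add log likelihood ratio: ln(17.200) = 2.8449.
Posterior log-odds = -0.15082, so posterior odds = exp(-0.15082) = 0.86000. Converting, P(H|E) = 0.86000/1.8600 = 0.462.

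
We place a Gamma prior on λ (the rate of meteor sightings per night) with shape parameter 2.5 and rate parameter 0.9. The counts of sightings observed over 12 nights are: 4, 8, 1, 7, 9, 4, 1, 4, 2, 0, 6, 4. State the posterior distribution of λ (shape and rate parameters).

The Poisson likelihood adds the total count to the shape and the number of exposure periods to the rate. Here ∑xᵢ = 50 and n = 12, so shape 2.5→52.5 and rate 0.9→12.9.

Posterior: Gamma(shape=52.5, rate=12.9)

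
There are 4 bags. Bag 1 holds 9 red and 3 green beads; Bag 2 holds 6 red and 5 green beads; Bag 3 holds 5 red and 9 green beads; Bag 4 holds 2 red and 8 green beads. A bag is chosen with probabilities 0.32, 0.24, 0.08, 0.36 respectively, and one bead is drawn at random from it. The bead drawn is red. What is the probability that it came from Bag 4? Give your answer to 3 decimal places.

Posterior probability ≈ 0.153

Tabulate prior·likelihood by source: [1] prior 0.32, lik 0.75, product 0.2400; [2] prior 0.24, lik 0.5455, product 0.1309; [3] prior 0.08, lik 0.3571, product 0.02857; [4] prior 0.36, lik 0.2, product 0.07200.
Normalizing constant = 0.47148; the posterior for Bag 4 is its product over the sum, 0.07200/0.47148 = 0.153.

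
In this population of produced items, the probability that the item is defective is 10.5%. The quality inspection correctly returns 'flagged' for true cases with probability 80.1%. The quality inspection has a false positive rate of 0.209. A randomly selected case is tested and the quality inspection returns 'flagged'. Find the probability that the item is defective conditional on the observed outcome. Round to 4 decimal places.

P(H | E) ≈ 0.3102

Let H be the event that the item is defective. P(H) = 0.105, so P(¬H) = 0.895. With E the 'flagged' result, P(E|H) = 0.801 and P(E|¬H) = 0.209.
P(E) = 0.801·0.105 + 0.209·0.895 = 0.084105 + 0.18705 = 0.27116.
By Bayes' theorem, P(H|E) = 0.084105 / 0.27116 = 0.3102.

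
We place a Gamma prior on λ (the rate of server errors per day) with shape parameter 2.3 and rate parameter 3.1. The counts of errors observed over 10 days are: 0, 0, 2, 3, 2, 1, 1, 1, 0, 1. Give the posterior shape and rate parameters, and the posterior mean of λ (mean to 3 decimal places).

Posterior: Gamma(shape=13.3, rate=13.1); mean ≈ 1.015

The Poisson likelihood adds the total count to the shape and the number of exposure periods to the rate. Here ∑xᵢ = 11 and n = 10, so shape 2.3→13.3 and rate 3.1→13.1.
Posterior mean = shape/rate = 13.3/13.1 = 1.015.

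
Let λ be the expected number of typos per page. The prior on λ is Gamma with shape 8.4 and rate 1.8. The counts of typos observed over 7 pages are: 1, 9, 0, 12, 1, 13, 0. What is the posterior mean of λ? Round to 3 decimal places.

Total count ∑xᵢ = 36 over n = 7 pages.
Gamma is conjugate to the Poisson likelihood: posterior is Gamma(shape = 8.4+36 = 44.4, rate = 1.8+7 = 8.8).
Posterior mean = shape/rate = 44.4/8.8 = 5.045.

Posterior mean ≈ 5.045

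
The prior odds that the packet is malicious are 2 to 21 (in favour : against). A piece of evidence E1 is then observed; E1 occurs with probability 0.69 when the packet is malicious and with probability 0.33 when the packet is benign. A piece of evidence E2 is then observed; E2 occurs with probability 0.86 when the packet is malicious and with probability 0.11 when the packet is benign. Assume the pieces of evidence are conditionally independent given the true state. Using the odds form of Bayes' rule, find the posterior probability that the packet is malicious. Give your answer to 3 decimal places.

Prior odds = 2/21 = 0.095238. In log-odds, ln(0.095238) = -2.3514.
Add log likelihood ratios: ln(2.0909) + ln(7.8182) = 2.7941.
Posterior log-odds = 0.44268, so posterior odds = exp(0.44268) = 1.5569. Converting, P(H|E) = 1.5569/2.5569 = 0.609.

Posterior probability ≈ 0.609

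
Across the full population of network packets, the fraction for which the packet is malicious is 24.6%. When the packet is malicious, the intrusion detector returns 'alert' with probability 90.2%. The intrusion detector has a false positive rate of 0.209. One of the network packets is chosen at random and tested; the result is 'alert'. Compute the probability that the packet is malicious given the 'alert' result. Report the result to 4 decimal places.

Let H be the event that the packet is malicious. P(H) = 0.246, so P(¬H) = 0.754. With E the 'alert' result, P(E|H) = 0.902 and P(E|¬H) = 0.209.
P(E) = 0.902·0.246 + 0.209·0.754 = 0.22189 + 0.15759 = 0.37948.
By Bayes' theorem, P(H|E) = 0.22189 / 0.37948 = 0.5847.

P(H | E) ≈ 0.5847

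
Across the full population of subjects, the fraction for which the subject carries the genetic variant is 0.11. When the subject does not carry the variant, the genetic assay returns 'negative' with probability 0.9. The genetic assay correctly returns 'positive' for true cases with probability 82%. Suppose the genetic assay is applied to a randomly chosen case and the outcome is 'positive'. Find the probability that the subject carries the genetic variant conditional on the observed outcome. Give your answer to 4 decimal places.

Let H be the event that the subject carries the genetic variant. P(H) = 0.11, so P(¬H) = 0.89. With E the 'positive' result, P(E|H) = 0.82 and P(E|¬H) = 0.1.
P(E) = 0.82·0.11 + 0.1·0.89 = 0.090200 + 0.089000 = 0.17920.
By Bayes' theorem, P(H|E) = 0.090200 / 0.17920 = 0.5033.

P(H | E) ≈ 0.5033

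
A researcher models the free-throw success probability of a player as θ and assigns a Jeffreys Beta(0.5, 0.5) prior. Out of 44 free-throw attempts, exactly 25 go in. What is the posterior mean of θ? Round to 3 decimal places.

Observing 25 successes and 19 failures updates Beta(0.5, 0.5) by adding the success and failure counts to the two shape parameters: α = 0.5+25 = 25.5, β = 0.5+19 = 19.5.
E[θ | data] = 25.5/(25.5+19.5) = 0.567.

Posterior mean ≈ 0.567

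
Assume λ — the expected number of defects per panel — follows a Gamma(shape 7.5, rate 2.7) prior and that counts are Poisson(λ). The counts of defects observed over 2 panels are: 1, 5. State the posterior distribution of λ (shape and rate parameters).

The Poisson likelihood adds the total count to the shape and the number of exposure periods to the rate. Here ∑xᵢ = 6 and n = 2, so shape 7.5→13.5 and rate 2.7→4.7.

Posterior: Gamma(shape=13.5, rate=4.7)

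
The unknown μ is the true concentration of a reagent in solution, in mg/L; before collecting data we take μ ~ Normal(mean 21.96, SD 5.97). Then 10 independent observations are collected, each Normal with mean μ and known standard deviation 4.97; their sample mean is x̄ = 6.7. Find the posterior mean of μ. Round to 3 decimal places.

Prior precision 1/τ₀² = 1/5.97² = 0.0280577; data precision n/σ² = 10/4.97² = 0.404844.
Posterior precision = 0.0280577 + 0.404844 = 0.432901.
Posterior mean = (0.0280577·21.96 + 0.404844·6.7) / 0.432901 = 7.689.

Posterior mean ≈ 7.689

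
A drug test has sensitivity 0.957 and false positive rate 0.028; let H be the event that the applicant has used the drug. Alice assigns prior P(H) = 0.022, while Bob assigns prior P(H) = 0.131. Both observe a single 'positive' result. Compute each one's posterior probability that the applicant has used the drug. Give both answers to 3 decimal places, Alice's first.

The likelihood ratio for a 'positive' result is 0.957/0.028 = 34.179.
Alice: prior odds 0.022/0.978 = 0.022495; posterior odds 0.76884; posterior probability 0.435.
Bob: prior odds 0.131/0.869 = 0.15075; posterior odds 5.1524; posterior probability 0.837.

Alice: 0.435; Bob: 0.837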